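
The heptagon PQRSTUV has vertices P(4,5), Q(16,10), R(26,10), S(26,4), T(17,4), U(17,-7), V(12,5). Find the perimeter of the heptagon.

70

|PQ| = √((12)² + (5)²) = √169 = 13
|QR| = √((10)² + (0)²) = √100 = 10
|RS| = √((0)² + (-6)²) = √36 = 6
|ST| = √((-9)² + (0)²) = √81 = 9
|TU| = √((0)² + (-11)²) = √121 = 11
|UV| = √((-5)² + (12)²) = √169 = 13
|VP| = √((-8)² + (0)²) = √64 = 8
Perimeter = 13 + 10 + 6 + 9 + 11 + 13 + 8 = 70.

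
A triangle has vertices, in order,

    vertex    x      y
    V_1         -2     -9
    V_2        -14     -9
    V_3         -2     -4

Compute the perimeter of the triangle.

30

|V_1V_2| = √((-12)² + (0)²) = √144 = 12
|V_2V_3| = √((12)² + (5)²) = √169 = 13
|V_3V_1| = √((0)² + (-5)²) = √25 = 5
Perimeter = 12 + 13 + 5 = 30.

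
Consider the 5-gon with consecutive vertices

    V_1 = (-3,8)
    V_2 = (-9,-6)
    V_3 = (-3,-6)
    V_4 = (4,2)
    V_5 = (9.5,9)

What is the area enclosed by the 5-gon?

132

Apply Gauss's area formula: 2A = Σ (x_i·y_{i+1} − x_{i+1}·y_i), indices taken mod 5.
V_1→V_2: (-3)(-6) − (-9)(8) = 90
V_2→V_3: (-9)(-6) − (-3)(-6) = 36
V_3→V_4: (-3)(2) − (4)(-6) = 18
V_4→V_5: (4)(9) − (9.5)(2) = 17
V_5→V_1: (9.5)(8) − (-3)(9) = 103
Σ = 264
Area = |Σ|/2 = 132.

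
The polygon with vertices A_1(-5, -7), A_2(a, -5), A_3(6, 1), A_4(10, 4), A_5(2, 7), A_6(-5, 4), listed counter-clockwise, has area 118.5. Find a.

1

The doubled signed area Σ (x_i y_{i+1} − x_{i+1} y_i) is linear in a.
With a=0 it equals 229; the coefficient of a is 8 (from the two edges through A_2).
So 8·a + 229 = 2·118.5 = 237 ⇒ a = 1.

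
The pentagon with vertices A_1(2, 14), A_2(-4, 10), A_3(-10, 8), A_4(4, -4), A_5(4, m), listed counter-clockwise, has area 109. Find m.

-3

Write out the shoelace sum; only the two edges meeting at A_5 involve m:
2·Area = [(4·m − 4·(-4)) + (4·14 − 2·m)] + 152
       = 2·m + 224 = 218
⇒ m = -3.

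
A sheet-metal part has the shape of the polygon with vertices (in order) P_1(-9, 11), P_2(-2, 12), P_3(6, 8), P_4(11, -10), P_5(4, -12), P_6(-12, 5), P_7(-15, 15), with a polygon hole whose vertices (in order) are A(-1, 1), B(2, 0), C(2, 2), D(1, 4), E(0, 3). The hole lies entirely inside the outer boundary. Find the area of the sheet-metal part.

Outer boundary:
Apply the shoelace (surveyor's) formula: 2A = Σ (x_i·y_{i+1} − x_{i+1}·y_i), indices taken mod 7.
P_1→P_2: (-9)(12) − (-2)(11) = -86
P_2→P_3: (-2)(8) − (6)(12) = -88
P_3→P_4: (6)(-10) − (11)(8) = -148
P_4→P_5: (11)(-12) − (4)(-10) = -92
P_5→P_6: (4)(5) − (-12)(-12) = -124
P_6→P_7: (-12)(15) − (-15)(5) = -105
P_7→P_1: (-15)(11) − (-9)(15) = -30
Σ = -673
Area = |Σ|/2 = 336.5.
Hole:
Apply Gauss's area formula: 2A = Σ (x_i·y_{i+1} − x_{i+1}·y_i), indices taken mod 5.
Σ = (-2) + (4) + (6) + (3) + (3) = 14
Area = |Σ|/2 = 7.
Net area = 336.5 − 7 = 329.5.

329.5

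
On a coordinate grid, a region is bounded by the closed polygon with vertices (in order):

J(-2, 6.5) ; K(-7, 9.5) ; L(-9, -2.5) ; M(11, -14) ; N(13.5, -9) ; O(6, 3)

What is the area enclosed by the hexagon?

256.25

Σ = (26.5) + (103) + (153.5) + (90) + (94.5) + (45) = 512.5
Area = |Σ|/2 = 256.25.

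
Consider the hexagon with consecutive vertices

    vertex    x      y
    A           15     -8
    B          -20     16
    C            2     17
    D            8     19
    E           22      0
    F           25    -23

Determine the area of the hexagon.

Cross-terms: 80, -372, -98, -418, -506, 145  ⇒  Σ = -1169
Area = |Σ|/2 = 584.5.

584.5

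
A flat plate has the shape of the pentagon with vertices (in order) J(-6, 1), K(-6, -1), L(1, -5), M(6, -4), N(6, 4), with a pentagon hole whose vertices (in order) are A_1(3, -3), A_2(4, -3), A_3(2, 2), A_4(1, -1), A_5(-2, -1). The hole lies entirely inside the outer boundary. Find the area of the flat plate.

Outer boundary:
Apply the surveyor's formula: 2A = Σ (x_i·y_{i+1} − x_{i+1}·y_i), indices taken mod 5.
Σ = (12) + (31) + (26) + (48) + (30) = 147
Area = |Σ|/2 = 73.5.
Hole:
Σ = (3) + (14) + (-4) + (-3) + (9) = 19
Area = |Σ|/2 = 9.5.
Net area = 73.5 − 9.5 = 64.

64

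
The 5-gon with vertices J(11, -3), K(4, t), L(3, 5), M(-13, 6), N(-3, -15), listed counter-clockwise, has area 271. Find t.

The doubled signed area Σ (x_i y_{i+1} − x_{i+1} y_i) is linear in t.
With t=0 it equals 502; the coefficient of t is 8 (from the two edges through K).
So 8·t + 502 = 2·271 = 542 ⇒ t = 5.

5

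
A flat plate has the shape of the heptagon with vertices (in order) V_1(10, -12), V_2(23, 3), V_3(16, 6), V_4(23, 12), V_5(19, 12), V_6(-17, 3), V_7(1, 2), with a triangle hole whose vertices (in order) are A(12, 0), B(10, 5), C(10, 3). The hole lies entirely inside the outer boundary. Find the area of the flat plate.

343

Outer boundary:
Apply the shoelace formula: 2A = Σ (x_i·y_{i+1} − x_{i+1}·y_i), indices taken mod 7.
Cross-terms: 306, 90, 54, 48, 261, -37, -32  ⇒  Σ = 690
Area = |Σ|/2 = 345.
Hole:
Apply the surveyor's formula: 2A = Σ (x_i·y_{i+1} − x_{i+1}·y_i), indices taken mod 3.
Cross-terms: 60, -20, -36  ⇒  Σ = 4
Area = |Σ|/2 = 2.
Net area = 345 − 2 = 343.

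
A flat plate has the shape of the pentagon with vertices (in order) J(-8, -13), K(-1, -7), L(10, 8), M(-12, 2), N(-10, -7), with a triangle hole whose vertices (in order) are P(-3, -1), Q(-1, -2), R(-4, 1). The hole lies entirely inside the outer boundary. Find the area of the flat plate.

198

Outer boundary:
Σ = (43) + (62) + (116) + (104) + (74) = 399
Area = |Σ|/2 = 199.5.
Hole:
Apply the shoelace (surveyor's) formula: 2A = Σ (x_i·y_{i+1} − x_{i+1}·y_i), indices taken mod 3.
Σ = (5) + (-9) + (7) = 3
Area = |Σ|/2 = 1.5.
Net area = 199.5 − 1.5 = 198.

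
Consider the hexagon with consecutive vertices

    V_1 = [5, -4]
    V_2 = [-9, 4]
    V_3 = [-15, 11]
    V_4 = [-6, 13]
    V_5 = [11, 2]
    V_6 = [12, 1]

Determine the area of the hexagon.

202.5

Cross-terms: -16, -39, -129, -155, -13, -53  ⇒  Σ = -405
Area = |Σ|/2 = 202.5.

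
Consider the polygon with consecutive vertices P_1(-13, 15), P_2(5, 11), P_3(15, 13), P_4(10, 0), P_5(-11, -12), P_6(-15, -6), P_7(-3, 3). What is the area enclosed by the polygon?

375.5

Apply the shoelace (surveyor's) formula: 2A = Σ (x_i·y_{i+1} − x_{i+1}·y_i), indices taken mod 7.
Cross-terms: -218, -100, -130, -120, -114, -63, -6  ⇒  Σ = -751
Area = |Σ|/2 = 375.5.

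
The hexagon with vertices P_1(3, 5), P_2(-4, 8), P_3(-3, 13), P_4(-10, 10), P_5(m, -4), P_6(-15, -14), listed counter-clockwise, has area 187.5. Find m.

-13

The doubled signed area Σ (x_i y_{i+1} − x_{i+1} y_i) is linear in m.
With m=0 it equals 63; the coefficient of m is -24 (from the two edges through P_5).
So -24·m + 63 = 2·187.5 = 375 ⇒ m = -13.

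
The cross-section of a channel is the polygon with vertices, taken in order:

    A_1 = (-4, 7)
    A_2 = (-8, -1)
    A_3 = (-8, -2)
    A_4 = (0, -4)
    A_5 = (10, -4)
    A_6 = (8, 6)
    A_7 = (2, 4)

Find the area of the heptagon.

141

Apply Gauss's area formula: 2A = Σ (x_i·y_{i+1} − x_{i+1}·y_i), indices taken mod 7.
Σ = (60) + (8) + (32) + (40) + (92) + (20) + (30) = 282
Area = |Σ|/2 = 141.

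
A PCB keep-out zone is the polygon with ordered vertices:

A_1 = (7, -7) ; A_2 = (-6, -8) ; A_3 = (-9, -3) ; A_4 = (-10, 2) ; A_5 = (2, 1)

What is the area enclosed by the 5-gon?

117.5

Apply the shoelace (surveyor's) formula: 2A = Σ (x_i·y_{i+1} − x_{i+1}·y_i), indices taken mod 5.
Σ = (-98) + (-54) + (-48) + (-14) + (-21) = -235
Area = |Σ|/2 = 117.5.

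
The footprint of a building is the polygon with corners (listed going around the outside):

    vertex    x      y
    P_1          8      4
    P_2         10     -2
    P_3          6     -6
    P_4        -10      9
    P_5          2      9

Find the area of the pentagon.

Σ = (-56) + (-48) + (-6) + (-108) + (-64) = -282
Area = |Σ|/2 = 141.

141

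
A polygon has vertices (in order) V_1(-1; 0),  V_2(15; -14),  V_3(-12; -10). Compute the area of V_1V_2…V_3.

157

Apply the shoelace (surveyor's) formula: 2A = Σ (x_i·y_{i+1} − x_{i+1}·y_i), indices taken mod 3.
V_1→V_2: (-1)(-14) − (15)(0) = 14
V_2→V_3: (15)(-10) − (-12)(-14) = -318
V_3→V_1: (-12)(0) − (-1)(-10) = -10
Σ = -314
Area = |Σ|/2 = 157.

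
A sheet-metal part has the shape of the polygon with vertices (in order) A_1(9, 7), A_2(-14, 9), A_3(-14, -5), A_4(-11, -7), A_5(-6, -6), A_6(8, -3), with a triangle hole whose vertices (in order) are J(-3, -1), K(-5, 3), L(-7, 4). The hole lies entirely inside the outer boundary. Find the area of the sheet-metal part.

Outer boundary:
Apply the shoelace formula: 2A = Σ (x_i·y_{i+1} − x_{i+1}·y_i), indices taken mod 6.
Σ = (179) + (196) + (43) + (24) + (66) + (83) = 591
Area = |Σ|/2 = 295.5.
Hole:
Apply the shoelace (surveyor's) formula: 2A = Σ (x_i·y_{i+1} − x_{i+1}·y_i), indices taken mod 3.
Σ = (-14) + (1) + (19) = 6
Area = |Σ|/2 = 3.
Net area = 295.5 − 3 = 292.5.

292.5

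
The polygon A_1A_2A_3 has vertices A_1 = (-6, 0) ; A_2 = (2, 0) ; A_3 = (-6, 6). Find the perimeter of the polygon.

|A_1A_2| = √((8)² + (0)²) = √64 = 8
|A_2A_3| = √((-8)² + (6)²) = √100 = 10
|A_3A_1| = √((0)² + (-6)²) = √36 = 6
Perimeter = 8 + 10 + 6 = 24.

24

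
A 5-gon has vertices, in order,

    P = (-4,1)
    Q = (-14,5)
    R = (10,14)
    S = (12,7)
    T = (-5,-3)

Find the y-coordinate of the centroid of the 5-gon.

Apply the shoelace (surveyor's) formula. First the cross-terms c_i = x_i·y_{i+1} − x_{i+1}·y_i:
  -6, -246, -98, -1, -17  ⇒  2A = -368, A = -184.
Then Σ (y_i + y_{i+1})·c_i = -6738, so ȳ = -6738 / (6·(-184)) = 1123/184.

1123/184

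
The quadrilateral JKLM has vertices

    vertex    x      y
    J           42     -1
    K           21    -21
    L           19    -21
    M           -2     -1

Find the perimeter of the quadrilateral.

|JK| = √((-21)² + (-20)²) = √841 = 29
|KL| = √((-2)² + (0)²) = √4 = 2
|LM| = √((-21)² + (20)²) = √841 = 29
|MJ| = √((44)² + (0)²) = √1936 = 44
Perimeter = 29 + 2 + 29 + 44 = 104.

104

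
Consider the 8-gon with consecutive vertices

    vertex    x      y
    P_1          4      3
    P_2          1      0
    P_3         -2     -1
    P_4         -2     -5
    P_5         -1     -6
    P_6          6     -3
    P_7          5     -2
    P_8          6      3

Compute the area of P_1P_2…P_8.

43

Apply the shoelace formula: 2A = Σ (x_i·y_{i+1} − x_{i+1}·y_i), indices taken mod 8.
Σ = (-3) + (-1) + (8) + (7) + (39) + (3) + (27) + (6) = 86
Area = |Σ|/2 = 43.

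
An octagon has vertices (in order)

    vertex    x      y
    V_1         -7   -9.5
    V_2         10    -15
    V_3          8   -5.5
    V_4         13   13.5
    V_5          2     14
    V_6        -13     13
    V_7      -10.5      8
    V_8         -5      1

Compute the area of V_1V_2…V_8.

462

Apply Gauss's area formula: 2A = Σ (x_i·y_{i+1} − x_{i+1}·y_i), indices taken mod 8.
Σ = (200) + (65) + (179.5) + (155) + (208) + (32.5) + (29.5) + (54.5) = 924
Area = |Σ|/2 = 462.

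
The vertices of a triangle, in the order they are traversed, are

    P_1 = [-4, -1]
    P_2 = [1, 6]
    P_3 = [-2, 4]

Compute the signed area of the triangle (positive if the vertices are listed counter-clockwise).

5.5

Σ = (-23) + (16) + (18) = 11
Signed area = Σ/2 = 5.5 (positive ⇒ counter-clockwise traversal).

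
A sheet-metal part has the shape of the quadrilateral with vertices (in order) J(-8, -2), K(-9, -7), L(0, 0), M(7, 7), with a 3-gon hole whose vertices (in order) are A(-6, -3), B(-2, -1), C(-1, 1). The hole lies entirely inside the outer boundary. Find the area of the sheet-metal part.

Outer boundary:
Apply the shoelace formula: 2A = Σ (x_i·y_{i+1} − x_{i+1}·y_i), indices taken mod 4.
Cross-terms: 38, 0, 0, 42  ⇒  Σ = 80
Area = |Σ|/2 = 40.
Hole:
A→B: (-6)(-1) − (-2)(-3) = 0
B→C: (-2)(1) − (-1)(-1) = -3
C→A: (-1)(-3) − (-6)(1) = 9
Σ = 6
Area = |Σ|/2 = 3.
Net area = 40 − 3 = 37.

37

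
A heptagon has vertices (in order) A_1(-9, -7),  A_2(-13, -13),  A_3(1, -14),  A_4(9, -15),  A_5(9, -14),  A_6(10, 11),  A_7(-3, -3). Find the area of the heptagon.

Apply Gauss's area formula: 2A = Σ (x_i·y_{i+1} − x_{i+1}·y_i), indices taken mod 7.
Cross-terms: 26, 195, 111, 9, 239, 3, -6  ⇒  Σ = 577
Area = |Σ|/2 = 288.5.

288.5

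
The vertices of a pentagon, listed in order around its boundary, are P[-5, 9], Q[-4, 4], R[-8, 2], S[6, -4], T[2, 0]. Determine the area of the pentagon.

Apply the surveyor's formula: 2A = Σ (x_i·y_{i+1} − x_{i+1}·y_i), indices taken mod 5.
Σ = (16) + (24) + (20) + (8) + (18) = 86
Area = |Σ|/2 = 43.

43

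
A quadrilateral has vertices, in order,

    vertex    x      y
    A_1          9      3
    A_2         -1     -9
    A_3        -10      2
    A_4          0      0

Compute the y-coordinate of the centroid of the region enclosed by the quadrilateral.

-556/255

Apply the shoelace formula. First the cross-terms c_i = x_i·y_{i+1} − x_{i+1}·y_i:
  -78, -92, 0, 0  ⇒  2A = -170, A = -85.
Then Σ (y_i + y_{i+1})·c_i = 1112, so ȳ = 1112 / (6·(-85)) = -556/255.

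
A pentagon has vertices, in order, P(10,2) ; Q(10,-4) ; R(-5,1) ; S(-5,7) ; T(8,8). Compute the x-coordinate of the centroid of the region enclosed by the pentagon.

Apply the shoelace (surveyor's) formula. First the cross-terms c_i = x_i·y_{i+1} − x_{i+1}·y_i:
  -60, -10, -30, -96, -64  ⇒  2A = -260, A = -130.
Then Σ (x_i + x_{i+1})·c_i = -2390, so x̄ = -2390 / (6·(-130)) = 239/78.

239/78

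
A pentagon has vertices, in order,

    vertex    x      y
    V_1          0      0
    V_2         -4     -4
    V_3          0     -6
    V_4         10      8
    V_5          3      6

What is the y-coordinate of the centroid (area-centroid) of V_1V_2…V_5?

16/15

Apply Gauss's area formula. First the cross-terms c_i = x_i·y_{i+1} − x_{i+1}·y_i:
  0, 24, 60, 36, 0  ⇒  2A = 120, A = 60.
Then Σ (y_i + y_{i+1})·c_i = 384, so ȳ = 384 / (6·60) = 16/15.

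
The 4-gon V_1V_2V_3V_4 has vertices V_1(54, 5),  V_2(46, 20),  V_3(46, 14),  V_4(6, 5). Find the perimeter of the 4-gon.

112

|V_1V_2| = √((-8)² + (15)²) = √289 = 17
|V_2V_3| = √((0)² + (-6)²) = √36 = 6
|V_3V_4| = √((-40)² + (-9)²) = √1681 = 41
|V_4V_1| = √((48)² + (0)²) = √2304 = 48
Perimeter = 17 + 6 + 41 + 48 = 112.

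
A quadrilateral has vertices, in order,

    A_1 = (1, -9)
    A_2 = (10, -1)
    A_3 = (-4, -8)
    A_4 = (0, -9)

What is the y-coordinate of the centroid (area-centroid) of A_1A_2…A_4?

Apply the surveyor's formula. First the cross-terms c_i = x_i·y_{i+1} − x_{i+1}·y_i:
  89, -84, 36, 9  ⇒  2A = 50, A = 25.
Then Σ (y_i + y_{i+1})·c_i = -908, so ȳ = -908 / (6·25) = -454/75.

-454/75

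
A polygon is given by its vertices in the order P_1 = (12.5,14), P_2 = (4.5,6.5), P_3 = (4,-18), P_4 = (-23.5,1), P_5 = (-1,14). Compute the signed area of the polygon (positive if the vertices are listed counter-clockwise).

-512.375

Σ = (18.25) + (-107) + (-419) + (-328) + (-189) = -1024.75
Signed area = Σ/2 = -512.375 (negative ⇒ clockwise traversal).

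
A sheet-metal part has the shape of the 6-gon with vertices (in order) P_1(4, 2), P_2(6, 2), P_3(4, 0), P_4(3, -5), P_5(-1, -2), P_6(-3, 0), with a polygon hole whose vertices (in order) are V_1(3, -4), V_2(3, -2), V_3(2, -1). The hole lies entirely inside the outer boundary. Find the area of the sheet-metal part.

26.5

Outer boundary:
Apply the surveyor's formula: 2A = Σ (x_i·y_{i+1} − x_{i+1}·y_i), indices taken mod 6.
Cross-terms: -4, -8, -20, -11, -6, -6  ⇒  Σ = -55
Area = |Σ|/2 = 27.5.
Hole:
Cross-terms: 6, 1, -5  ⇒  Σ = 2
Area = |Σ|/2 = 1.
Net area = 27.5 − 1 = 26.5.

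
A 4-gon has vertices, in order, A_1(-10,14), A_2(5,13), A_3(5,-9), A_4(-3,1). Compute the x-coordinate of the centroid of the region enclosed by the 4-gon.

Apply the shoelace formula. First the cross-terms c_i = x_i·y_{i+1} − x_{i+1}·y_i:
  -200, -110, -22, -32  ⇒  2A = -364, A = -182.
Then Σ (x_i + x_{i+1})·c_i = 272, so x̄ = 272 / (6·(-182)) = -68/273.

-68/273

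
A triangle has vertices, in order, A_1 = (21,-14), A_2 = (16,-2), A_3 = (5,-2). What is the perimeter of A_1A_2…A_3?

44

|A_1A_2| = √((-5)² + (12)²) = √169 = 13
|A_2A_3| = √((-11)² + (0)²) = √121 = 11
|A_3A_1| = √((16)² + (-12)²) = √400 = 20
Perimeter = 13 + 11 + 20 = 44.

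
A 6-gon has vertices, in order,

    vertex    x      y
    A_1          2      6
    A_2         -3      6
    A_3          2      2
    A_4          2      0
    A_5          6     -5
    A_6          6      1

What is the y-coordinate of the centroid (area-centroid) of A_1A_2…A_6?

Apply Gauss's area formula. First the cross-terms c_i = x_i·y_{i+1} − x_{i+1}·y_i:
  30, -18, -4, -10, 36, 34  ⇒  2A = 68, A = 34.
Then Σ (y_i + y_{i+1})·c_i = 352, so ȳ = 352 / (6·34) = 88/51.

88/51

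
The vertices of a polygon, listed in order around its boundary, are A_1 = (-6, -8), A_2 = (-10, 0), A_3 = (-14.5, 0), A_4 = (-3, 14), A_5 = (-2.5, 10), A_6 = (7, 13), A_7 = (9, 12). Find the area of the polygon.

206.75

A_1→A_2: (-6)(0) − (-10)(-8) = -80
A_2→A_3: (-10)(0) − (-14.5)(0) = 0
A_3→A_4: (-14.5)(14) − (-3)(0) = -203
A_4→A_5: (-3)(10) − (-2.5)(14) = 5
A_5→A_6: (-2.5)(13) − (7)(10) = -102.5
A_6→A_7: (7)(12) − (9)(13) = -33
A_7→A_1: (9)(-8) − (-6)(12) = 0
Σ = -413.5
Area = |Σ|/2 = 206.75.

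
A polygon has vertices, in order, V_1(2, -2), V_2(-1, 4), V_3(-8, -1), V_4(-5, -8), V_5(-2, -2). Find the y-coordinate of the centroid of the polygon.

Apply the shoelace (surveyor's) formula. First the cross-terms c_i = x_i·y_{i+1} − x_{i+1}·y_i:
  6, 33, 59, -6, 8  ⇒  2A = 100, A = 50.
Then Σ (y_i + y_{i+1})·c_i = -392, so ȳ = -392 / (6·50) = -98/75.

-98/75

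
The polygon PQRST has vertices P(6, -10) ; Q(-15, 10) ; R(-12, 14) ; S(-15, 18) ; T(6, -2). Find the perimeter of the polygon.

76

|PQ| = √((-21)² + (20)²) = √841 = 29
|QR| = √((3)² + (4)²) = √25 = 5
|RS| = √((-3)² + (4)²) = √25 = 5
|ST| = √((21)² + (-20)²) = √841 = 29
|TP| = √((0)² + (-8)²) = √64 = 8
Perimeter = 29 + 5 + 5 + 29 + 8 = 76.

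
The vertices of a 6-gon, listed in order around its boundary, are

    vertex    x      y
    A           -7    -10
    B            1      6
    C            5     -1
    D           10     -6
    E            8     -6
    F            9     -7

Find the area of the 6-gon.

Cross-terms: -32, -31, -20, -12, -2, -139  ⇒  Σ = -236
Area = |Σ|/2 = 118.

118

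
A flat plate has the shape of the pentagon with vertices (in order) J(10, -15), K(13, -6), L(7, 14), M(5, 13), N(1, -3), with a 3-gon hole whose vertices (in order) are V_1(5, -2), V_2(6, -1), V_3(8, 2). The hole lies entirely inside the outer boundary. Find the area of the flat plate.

183

Outer boundary:
Apply the shoelace formula: 2A = Σ (x_i·y_{i+1} − x_{i+1}·y_i), indices taken mod 5.
Σ = (135) + (224) + (21) + (-28) + (15) = 367
Area = |Σ|/2 = 183.5.
Hole:
Σ = (7) + (20) + (-26) = 1
Area = |Σ|/2 = 0.5.
Net area = 183.5 − 0.5 = 183.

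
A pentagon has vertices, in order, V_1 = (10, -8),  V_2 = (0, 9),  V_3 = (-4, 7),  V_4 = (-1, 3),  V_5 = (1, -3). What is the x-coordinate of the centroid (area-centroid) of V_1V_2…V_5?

31/13

Apply the shoelace (surveyor's) formula. First the cross-terms c_i = x_i·y_{i+1} − x_{i+1}·y_i:
  90, 36, -5, 0, 22  ⇒  2A = 143, A = 71.5.
Then Σ (x_i + x_{i+1})·c_i = 1023, so x̄ = 1023 / (6·71.5) = 31/13.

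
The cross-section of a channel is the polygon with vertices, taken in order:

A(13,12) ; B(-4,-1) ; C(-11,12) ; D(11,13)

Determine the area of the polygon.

Apply the shoelace (surveyor's) formula: 2A = Σ (x_i·y_{i+1} − x_{i+1}·y_i), indices taken mod 4.
A→B: (13)(-1) − (-4)(12) = 35
B→C: (-4)(12) − (-11)(-1) = -59
C→D: (-11)(13) − (11)(12) = -275
D→A: (11)(12) − (13)(13) = -37
Σ = -336
Area = |Σ|/2 = 168.

168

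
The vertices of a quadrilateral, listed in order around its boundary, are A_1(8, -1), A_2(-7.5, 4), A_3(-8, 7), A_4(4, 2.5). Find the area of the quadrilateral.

34

Apply the surveyor's formula: 2A = Σ (x_i·y_{i+1} − x_{i+1}·y_i), indices taken mod 4.
Cross-terms: 24.5, -20.5, -48, -24  ⇒  Σ = -68
Area = |Σ|/2 = 34.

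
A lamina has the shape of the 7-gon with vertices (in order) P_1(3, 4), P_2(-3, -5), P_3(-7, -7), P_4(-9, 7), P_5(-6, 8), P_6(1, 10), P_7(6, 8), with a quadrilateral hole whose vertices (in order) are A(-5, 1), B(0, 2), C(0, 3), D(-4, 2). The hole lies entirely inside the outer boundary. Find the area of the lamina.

Outer boundary:
Σ = (-3) + (-14) + (-112) + (-30) + (-68) + (-52) + (0) = -279
Area = |Σ|/2 = 139.5.
Hole:
Apply the shoelace (surveyor's) formula: 2A = Σ (x_i·y_{i+1} − x_{i+1}·y_i), indices taken mod 4.
Σ = (-10) + (0) + (12) + (6) = 8
Area = |Σ|/2 = 4.
Net area = 139.5 − 4 = 135.5.

135.5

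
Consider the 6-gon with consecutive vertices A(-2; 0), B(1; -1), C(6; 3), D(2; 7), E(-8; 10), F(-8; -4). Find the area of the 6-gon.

113.5

Σ = (2) + (9) + (36) + (76) + (112) + (-8) = 227
Area = |Σ|/2 = 113.5.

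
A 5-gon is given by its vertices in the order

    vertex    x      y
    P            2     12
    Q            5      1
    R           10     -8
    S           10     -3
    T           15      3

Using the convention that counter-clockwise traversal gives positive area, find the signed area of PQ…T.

Σ = (-58) + (-50) + (50) + (75) + (174) = 191
Signed area = Σ/2 = 95.5 (positive ⇒ counter-clockwise traversal).

95.5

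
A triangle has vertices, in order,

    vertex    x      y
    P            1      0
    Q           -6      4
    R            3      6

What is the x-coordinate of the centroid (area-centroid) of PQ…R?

Apply the shoelace formula. First the cross-terms c_i = x_i·y_{i+1} − x_{i+1}·y_i:
  4, -48, -6  ⇒  2A = -50, A = -25.
Then Σ (x_i + x_{i+1})·c_i = 100, so x̄ = 100 / (6·(-25)) = -2/3.

-2/3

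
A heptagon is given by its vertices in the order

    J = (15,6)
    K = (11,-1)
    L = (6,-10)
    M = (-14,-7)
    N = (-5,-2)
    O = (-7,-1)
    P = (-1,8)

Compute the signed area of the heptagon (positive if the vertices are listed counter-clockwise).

Apply the shoelace formula: 2A = Σ (x_i·y_{i+1} − x_{i+1}·y_i), indices taken mod 7.
Cross-terms: -81, -104, -182, -7, -9, -57, -126  ⇒  Σ = -566
Signed area = Σ/2 = -283 (negative ⇒ clockwise traversal).

-283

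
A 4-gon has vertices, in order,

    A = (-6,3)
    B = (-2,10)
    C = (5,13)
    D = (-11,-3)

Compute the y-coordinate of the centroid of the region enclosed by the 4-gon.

390/53

Apply Gauss's area formula. First the cross-terms c_i = x_i·y_{i+1} − x_{i+1}·y_i:
  -54, -76, 128, -51  ⇒  2A = -53, A = -26.5.
Then Σ (y_i + y_{i+1})·c_i = -1170, so ȳ = -1170 / (6·(-26.5)) = 390/53.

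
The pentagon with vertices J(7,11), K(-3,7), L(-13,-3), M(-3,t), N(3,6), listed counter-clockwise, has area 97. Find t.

-3

Write out the shoelace sum; only the two edges meeting at M involve t:
2·Area = [((-13)·t − (-3)·(-3)) + ((-3)·6 − 3·t)] + 173
       = -16·t + 146 = 194
⇒ t = -3.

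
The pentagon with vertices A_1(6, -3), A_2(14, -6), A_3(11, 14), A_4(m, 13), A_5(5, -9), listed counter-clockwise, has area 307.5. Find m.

-10

Write out the shoelace sum; only the two edges meeting at A_4 involve m:
2·Area = [(11·13 − m·14) + (m·(-9) − 5·13)] + 307
       = -23·m + 385 = 615
⇒ m = -10.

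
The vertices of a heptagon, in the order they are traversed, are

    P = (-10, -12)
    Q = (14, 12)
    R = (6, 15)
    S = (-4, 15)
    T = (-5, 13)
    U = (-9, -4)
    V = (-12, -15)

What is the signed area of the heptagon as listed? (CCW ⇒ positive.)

288.5

Apply the shoelace (surveyor's) formula: 2A = Σ (x_i·y_{i+1} − x_{i+1}·y_i), indices taken mod 7.
Σ = (48) + (138) + (150) + (23) + (137) + (87) + (-6) = 577
Signed area = Σ/2 = 288.5 (positive ⇒ counter-clockwise traversal).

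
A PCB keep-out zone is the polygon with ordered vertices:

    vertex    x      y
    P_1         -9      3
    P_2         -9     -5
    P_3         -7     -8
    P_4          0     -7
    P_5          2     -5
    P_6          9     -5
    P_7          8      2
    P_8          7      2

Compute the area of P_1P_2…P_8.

153

Apply the surveyor's formula: 2A = Σ (x_i·y_{i+1} − x_{i+1}·y_i), indices taken mod 8.
Σ = (72) + (37) + (49) + (14) + (35) + (58) + (2) + (39) = 306
Area = |Σ|/2 = 153.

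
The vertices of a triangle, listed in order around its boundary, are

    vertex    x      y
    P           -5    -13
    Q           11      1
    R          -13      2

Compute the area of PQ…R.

176

Apply Gauss's area formula: 2A = Σ (x_i·y_{i+1} − x_{i+1}·y_i), indices taken mod 3.
Σ = (138) + (35) + (179) = 352
Area = |Σ|/2 = 176.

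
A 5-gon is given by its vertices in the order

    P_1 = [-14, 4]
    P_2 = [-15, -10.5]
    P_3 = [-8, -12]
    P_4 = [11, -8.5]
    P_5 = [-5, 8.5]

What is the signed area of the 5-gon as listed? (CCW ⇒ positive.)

326.5

Apply the shoelace formula: 2A = Σ (x_i·y_{i+1} − x_{i+1}·y_i), indices taken mod 5.
Σ = (207) + (96) + (200) + (51) + (99) = 653
Signed area = Σ/2 = 326.5 (positive ⇒ counter-clockwise traversal).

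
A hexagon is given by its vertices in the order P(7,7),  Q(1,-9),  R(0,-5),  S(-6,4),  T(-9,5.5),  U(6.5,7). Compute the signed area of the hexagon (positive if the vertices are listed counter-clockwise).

-102.125

Σ = (-70) + (-5) + (-30) + (3) + (-98.75) + (-3.5) = -204.25
Signed area = Σ/2 = -102.125 (negative ⇒ clockwise traversal).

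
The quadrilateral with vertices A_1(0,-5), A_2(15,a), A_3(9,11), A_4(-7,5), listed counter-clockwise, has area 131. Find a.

The doubled signed area Σ (x_i y_{i+1} − x_{i+1} y_i) is linear in a.
With a=0 it equals 397; the coefficient of a is -9 (from the two edges through A_2).
So -9·a + 397 = 2·131 = 262 ⇒ a = 15.

15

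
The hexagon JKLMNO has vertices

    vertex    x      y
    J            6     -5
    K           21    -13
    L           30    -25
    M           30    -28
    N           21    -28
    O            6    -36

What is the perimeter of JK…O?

|JK| = √((15)² + (-8)²) = √289 = 17
|KL| = √((9)² + (-12)²) = √225 = 15
|LM| = √((0)² + (-3)²) = √9 = 3
|MN| = √((-9)² + (0)²) = √81 = 9
|NO| = √((-15)² + (-8)²) = √289 = 17
|OJ| = √((0)² + (31)²) = √961 = 31
Perimeter = 17 + 15 + 3 + 9 + 17 + 31 = 92.

92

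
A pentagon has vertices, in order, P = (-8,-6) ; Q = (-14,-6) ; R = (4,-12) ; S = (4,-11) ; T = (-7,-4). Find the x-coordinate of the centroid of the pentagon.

-967/231

Apply the shoelace formula. First the cross-terms c_i = x_i·y_{i+1} − x_{i+1}·y_i:
  -36, 192, 4, -93, 10  ⇒  2A = 77, A = 38.5.
Then Σ (x_i + x_{i+1})·c_i = -967, so x̄ = -967 / (6·38.5) = -967/231.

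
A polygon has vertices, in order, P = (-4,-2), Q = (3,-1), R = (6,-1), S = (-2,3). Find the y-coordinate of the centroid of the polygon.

Apply the shoelace (surveyor's) formula. First the cross-terms c_i = x_i·y_{i+1} − x_{i+1}·y_i:
  10, 3, 16, 16  ⇒  2A = 45, A = 22.5.
Then Σ (y_i + y_{i+1})·c_i = 12, so ȳ = 12 / (6·22.5) = 4/45.

4/45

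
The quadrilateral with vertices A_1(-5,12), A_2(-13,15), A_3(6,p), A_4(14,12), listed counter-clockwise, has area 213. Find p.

The doubled signed area Σ (x_i y_{i+1} − x_{i+1} y_i) is linear in p.
With p=0 it equals 291; the coefficient of p is -27 (from the two edges through A_3).
So -27·p + 291 = 2·213 = 426 ⇒ p = -5.

-5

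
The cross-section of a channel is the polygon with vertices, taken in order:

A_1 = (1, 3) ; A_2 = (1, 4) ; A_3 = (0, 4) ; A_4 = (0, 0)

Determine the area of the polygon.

2.5

Apply the surveyor's formula: 2A = Σ (x_i·y_{i+1} − x_{i+1}·y_i), indices taken mod 4.
Cross-terms: 1, 4, 0, 0  ⇒  Σ = 5
Area = |Σ|/2 = 2.5.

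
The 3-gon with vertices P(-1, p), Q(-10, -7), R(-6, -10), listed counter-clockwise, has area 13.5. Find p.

The doubled signed area Σ (x_i y_{i+1} − x_{i+1} y_i) is linear in p.
With p=0 it equals 55; the coefficient of p is 4 (from the two edges through P).
So 4·p + 55 = 2·13.5 = 27 ⇒ p = -7.

-7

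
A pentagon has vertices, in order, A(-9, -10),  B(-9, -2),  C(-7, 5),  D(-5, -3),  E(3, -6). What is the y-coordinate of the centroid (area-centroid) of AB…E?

Apply the surveyor's formula. First the cross-terms c_i = x_i·y_{i+1} − x_{i+1}·y_i:
  -72, -59, 46, 39, -84  ⇒  2A = -130, A = -65.
Then Σ (y_i + y_{i+1})·c_i = 1772, so ȳ = 1772 / (6·(-65)) = -886/195.

-886/195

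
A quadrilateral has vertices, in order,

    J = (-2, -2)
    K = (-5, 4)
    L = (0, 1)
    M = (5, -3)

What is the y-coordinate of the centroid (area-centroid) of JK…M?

-29/132

Apply the shoelace formula. First the cross-terms c_i = x_i·y_{i+1} − x_{i+1}·y_i:
  -18, -5, -5, -16  ⇒  2A = -44, A = -22.
Then Σ (y_i + y_{i+1})·c_i = 29, so ȳ = 29 / (6·(-22)) = -29/132.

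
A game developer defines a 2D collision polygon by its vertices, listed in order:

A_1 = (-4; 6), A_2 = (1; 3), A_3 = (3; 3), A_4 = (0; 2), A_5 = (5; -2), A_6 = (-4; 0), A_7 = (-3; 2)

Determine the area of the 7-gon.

27

Apply the shoelace (surveyor's) formula: 2A = Σ (x_i·y_{i+1} − x_{i+1}·y_i), indices taken mod 7.
A_1→A_2: (-4)(3) − (1)(6) = -18
A_2→A_3: (1)(3) − (3)(3) = -6
A_3→A_4: (3)(2) − (0)(3) = 6
A_4→A_5: (0)(-2) − (5)(2) = -10
A_5→A_6: (5)(0) − (-4)(-2) = -8
A_6→A_7: (-4)(2) − (-3)(0) = -8
A_7→A_1: (-3)(6) − (-4)(2) = -10
Σ = -54
Area = |Σ|/2 = 27.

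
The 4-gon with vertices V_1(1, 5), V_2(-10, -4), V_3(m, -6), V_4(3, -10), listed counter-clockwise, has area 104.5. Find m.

The doubled signed area Σ (x_i y_{i+1} − x_{i+1} y_i) is linear in m.
With m=0 it equals 149; the coefficient of m is -6 (from the two edges through V_3).
So -6·m + 149 = 2·104.5 = 209 ⇒ m = -10.

-10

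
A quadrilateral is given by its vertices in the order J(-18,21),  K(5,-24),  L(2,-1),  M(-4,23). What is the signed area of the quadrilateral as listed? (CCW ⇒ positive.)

371

Σ = (327) + (43) + (42) + (330) = 742
Signed area = Σ/2 = 371 (positive ⇒ counter-clockwise traversal).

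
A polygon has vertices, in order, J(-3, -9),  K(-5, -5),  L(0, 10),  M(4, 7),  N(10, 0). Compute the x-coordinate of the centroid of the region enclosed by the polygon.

32/21

Apply the surveyor's formula. First the cross-terms c_i = x_i·y_{i+1} − x_{i+1}·y_i:
  -30, -50, -40, -70, -90  ⇒  2A = -280, A = -140.
Then Σ (x_i + x_{i+1})·c_i = -1280, so x̄ = -1280 / (6·(-140)) = 32/21.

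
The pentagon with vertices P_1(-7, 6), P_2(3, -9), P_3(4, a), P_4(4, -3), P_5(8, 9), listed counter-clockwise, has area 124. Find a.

The doubled signed area Σ (x_i y_{i+1} − x_{i+1} y_i) is linear in a.
With a=0 it equals 240; the coefficient of a is -1 (from the two edges through P_3).
So -1·a + 240 = 2·124 = 248 ⇒ a = -8.

-8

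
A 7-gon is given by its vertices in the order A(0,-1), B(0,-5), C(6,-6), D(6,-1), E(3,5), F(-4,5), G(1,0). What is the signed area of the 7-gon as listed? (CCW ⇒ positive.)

61

Apply the surveyor's formula: 2A = Σ (x_i·y_{i+1} − x_{i+1}·y_i), indices taken mod 7.
Σ = (0) + (30) + (30) + (33) + (35) + (-5) + (-1) = 122
Signed area = Σ/2 = 61 (positive ⇒ counter-clockwise traversal).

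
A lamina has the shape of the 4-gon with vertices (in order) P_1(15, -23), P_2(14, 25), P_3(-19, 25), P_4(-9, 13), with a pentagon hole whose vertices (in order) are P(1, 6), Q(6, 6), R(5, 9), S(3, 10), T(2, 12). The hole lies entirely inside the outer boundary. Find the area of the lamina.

Outer boundary:
Apply the surveyor's formula: 2A = Σ (x_i·y_{i+1} − x_{i+1}·y_i), indices taken mod 4.
Cross-terms: 697, 825, -22, 12  ⇒  Σ = 1512
Area = |Σ|/2 = 756.
Hole:
Apply the shoelace (surveyor's) formula: 2A = Σ (x_i·y_{i+1} − x_{i+1}·y_i), indices taken mod 5.
Σ = (-30) + (24) + (23) + (16) + (0) = 33
Area = |Σ|/2 = 16.5.
Net area = 756 − 16.5 = 739.5.

739.5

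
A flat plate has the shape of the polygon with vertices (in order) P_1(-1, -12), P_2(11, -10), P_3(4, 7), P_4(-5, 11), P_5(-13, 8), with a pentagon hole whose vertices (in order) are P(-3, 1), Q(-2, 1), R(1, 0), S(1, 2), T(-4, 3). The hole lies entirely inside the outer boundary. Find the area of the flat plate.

Outer boundary:
Apply the surveyor's formula: 2A = Σ (x_i·y_{i+1} − x_{i+1}·y_i), indices taken mod 5.
Cross-terms: 142, 117, 79, 103, 164  ⇒  Σ = 605
Area = |Σ|/2 = 302.5.
Hole:
Cross-terms: -1, -1, 2, 11, 5  ⇒  Σ = 16
Area = |Σ|/2 = 8.
Net area = 302.5 − 8 = 294.5.

294.5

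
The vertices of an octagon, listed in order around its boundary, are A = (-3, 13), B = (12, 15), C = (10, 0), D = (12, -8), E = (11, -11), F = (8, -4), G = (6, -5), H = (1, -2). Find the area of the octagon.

223.5

Cross-terms: -201, -150, -80, -44, 44, -16, -7, 7  ⇒  Σ = -447
Area = |Σ|/2 = 223.5.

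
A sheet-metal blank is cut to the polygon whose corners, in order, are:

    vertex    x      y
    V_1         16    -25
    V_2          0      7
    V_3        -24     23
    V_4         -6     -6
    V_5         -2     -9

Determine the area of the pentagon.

399

V_1→V_2: (16)(7) − (0)(-25) = 112
V_2→V_3: (0)(23) − (-24)(7) = 168
V_3→V_4: (-24)(-6) − (-6)(23) = 282
V_4→V_5: (-6)(-9) − (-2)(-6) = 42
V_5→V_1: (-2)(-25) − (16)(-9) = 194
Σ = 798
Area = |Σ|/2 = 399.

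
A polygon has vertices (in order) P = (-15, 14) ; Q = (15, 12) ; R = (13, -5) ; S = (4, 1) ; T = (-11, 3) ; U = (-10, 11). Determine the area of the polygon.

Apply the shoelace formula: 2A = Σ (x_i·y_{i+1} − x_{i+1}·y_i), indices taken mod 6.
Σ = (-390) + (-231) + (33) + (23) + (-91) + (25) = -631
Area = |Σ|/2 = 315.5.

315.5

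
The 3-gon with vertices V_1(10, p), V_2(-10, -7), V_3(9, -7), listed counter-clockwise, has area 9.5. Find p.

The doubled signed area Σ (x_i y_{i+1} − x_{i+1} y_i) is linear in p.
With p=0 it equals 133; the coefficient of p is 19 (from the two edges through V_1).
So 19·p + 133 = 2·9.5 = 19 ⇒ p = -6.

-6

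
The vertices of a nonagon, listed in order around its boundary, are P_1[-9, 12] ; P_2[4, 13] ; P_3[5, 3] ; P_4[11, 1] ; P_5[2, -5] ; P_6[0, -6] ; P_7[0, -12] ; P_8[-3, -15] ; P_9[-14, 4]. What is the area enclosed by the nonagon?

Cross-terms: -165, -53, -28, -57, -12, 0, -36, -222, -132  ⇒  Σ = -705
Area = |Σ|/2 = 352.5.

352.5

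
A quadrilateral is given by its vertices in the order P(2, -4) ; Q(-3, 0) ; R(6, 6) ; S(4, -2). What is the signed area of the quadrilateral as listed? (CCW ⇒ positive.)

-39

Σ = (-12) + (-18) + (-36) + (-12) = -78
Signed area = Σ/2 = -39 (negative ⇒ clockwise traversal).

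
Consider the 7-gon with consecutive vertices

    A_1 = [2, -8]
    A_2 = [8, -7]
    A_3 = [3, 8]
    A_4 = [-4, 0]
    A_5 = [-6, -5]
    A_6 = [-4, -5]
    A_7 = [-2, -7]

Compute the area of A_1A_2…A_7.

122.5

Apply Gauss's area formula: 2A = Σ (x_i·y_{i+1} − x_{i+1}·y_i), indices taken mod 7.
A_1→A_2: (2)(-7) − (8)(-8) = 50
A_2→A_3: (8)(8) − (3)(-7) = 85
A_3→A_4: (3)(0) − (-4)(8) = 32
A_4→A_5: (-4)(-5) − (-6)(0) = 20
A_5→A_6: (-6)(-5) − (-4)(-5) = 10
A_6→A_7: (-4)(-7) − (-2)(-5) = 18
A_7→A_1: (-2)(-8) − (2)(-7) = 30
Σ = 245
Area = |Σ|/2 = 122.5.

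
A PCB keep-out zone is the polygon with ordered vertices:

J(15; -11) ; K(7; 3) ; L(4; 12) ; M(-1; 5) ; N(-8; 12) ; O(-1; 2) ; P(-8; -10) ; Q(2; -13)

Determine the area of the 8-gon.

286.5

Apply the shoelace formula: 2A = Σ (x_i·y_{i+1} − x_{i+1}·y_i), indices taken mod 8.
Σ = (122) + (72) + (32) + (28) + (-4) + (26) + (124) + (173) = 573
Area = |Σ|/2 = 286.5.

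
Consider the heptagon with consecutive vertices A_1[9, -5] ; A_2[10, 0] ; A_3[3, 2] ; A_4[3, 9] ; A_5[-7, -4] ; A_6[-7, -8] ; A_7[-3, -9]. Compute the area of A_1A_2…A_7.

Apply Gauss's area formula: 2A = Σ (x_i·y_{i+1} − x_{i+1}·y_i), indices taken mod 7.
Σ = (50) + (20) + (21) + (51) + (28) + (39) + (96) = 305
Area = |Σ|/2 = 152.5.

152.5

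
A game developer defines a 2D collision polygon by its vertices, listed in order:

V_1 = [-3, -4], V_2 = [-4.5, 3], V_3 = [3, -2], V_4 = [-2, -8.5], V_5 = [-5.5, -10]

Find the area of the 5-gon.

Cross-terms: -27, 0, -29.5, -26.75, -8  ⇒  Σ = -91.25
Area = |Σ|/2 = 45.625.

45.625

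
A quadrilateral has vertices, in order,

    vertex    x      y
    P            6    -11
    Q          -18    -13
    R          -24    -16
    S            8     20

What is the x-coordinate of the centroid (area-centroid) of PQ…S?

Apply the surveyor's formula. First the cross-terms c_i = x_i·y_{i+1} − x_{i+1}·y_i:
  -276, -24, -352, -208  ⇒  2A = -860, A = -430.
Then Σ (x_i + x_{i+1})·c_i = 7040, so x̄ = 7040 / (6·(-430)) = -352/129.

-352/129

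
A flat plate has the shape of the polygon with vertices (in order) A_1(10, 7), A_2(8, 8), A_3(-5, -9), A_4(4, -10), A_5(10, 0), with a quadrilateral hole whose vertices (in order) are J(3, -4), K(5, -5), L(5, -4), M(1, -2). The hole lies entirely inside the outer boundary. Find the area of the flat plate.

121

Outer boundary:
Apply the surveyor's formula: 2A = Σ (x_i·y_{i+1} − x_{i+1}·y_i), indices taken mod 5.
Σ = (24) + (-32) + (86) + (100) + (70) = 248
Area = |Σ|/2 = 124.
Hole:
Σ = (5) + (5) + (-6) + (2) = 6
Area = |Σ|/2 = 3.
Net area = 124 − 3 = 121.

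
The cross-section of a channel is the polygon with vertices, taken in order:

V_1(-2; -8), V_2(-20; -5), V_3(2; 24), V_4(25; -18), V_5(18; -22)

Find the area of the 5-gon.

835

Σ = (-150) + (-470) + (-636) + (-226) + (-188) = -1670
Area = |Σ|/2 = 835.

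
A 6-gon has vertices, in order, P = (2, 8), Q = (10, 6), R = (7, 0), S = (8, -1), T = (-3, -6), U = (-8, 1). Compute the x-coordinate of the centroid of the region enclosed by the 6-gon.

Apply the surveyor's formula. First the cross-terms c_i = x_i·y_{i+1} − x_{i+1}·y_i:
  -68, -42, -7, -51, -51, -66  ⇒  2A = -285, A = -142.5.
Then Σ (x_i + x_{i+1})·c_i = -933, so x̄ = -933 / (6·(-142.5)) = 311/285.

311/285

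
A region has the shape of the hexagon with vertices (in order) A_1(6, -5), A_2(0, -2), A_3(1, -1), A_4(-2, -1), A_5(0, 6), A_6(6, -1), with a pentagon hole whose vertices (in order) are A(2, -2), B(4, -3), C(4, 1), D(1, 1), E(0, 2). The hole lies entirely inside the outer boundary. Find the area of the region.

Outer boundary:
Σ = (-12) + (2) + (-3) + (-12) + (-36) + (-24) = -85
Area = |Σ|/2 = 42.5.
Hole:
Σ = (2) + (16) + (3) + (2) + (-4) = 19
Area = |Σ|/2 = 9.5.
Net area = 42.5 − 9.5 = 33.

33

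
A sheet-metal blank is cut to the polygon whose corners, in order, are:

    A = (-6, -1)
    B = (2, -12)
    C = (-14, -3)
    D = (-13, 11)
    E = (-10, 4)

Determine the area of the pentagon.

100.5

Apply the shoelace formula: 2A = Σ (x_i·y_{i+1} − x_{i+1}·y_i), indices taken mod 5.
Cross-terms: 74, -174, -193, 58, 34  ⇒  Σ = -201
Area = |Σ|/2 = 100.5.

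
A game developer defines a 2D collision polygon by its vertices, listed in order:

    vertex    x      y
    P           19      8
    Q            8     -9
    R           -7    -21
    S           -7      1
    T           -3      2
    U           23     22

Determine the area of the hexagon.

488.5

Apply Gauss's area formula: 2A = Σ (x_i·y_{i+1} − x_{i+1}·y_i), indices taken mod 6.
Σ = (-235) + (-231) + (-154) + (-11) + (-112) + (-234) = -977
Area = |Σ|/2 = 488.5.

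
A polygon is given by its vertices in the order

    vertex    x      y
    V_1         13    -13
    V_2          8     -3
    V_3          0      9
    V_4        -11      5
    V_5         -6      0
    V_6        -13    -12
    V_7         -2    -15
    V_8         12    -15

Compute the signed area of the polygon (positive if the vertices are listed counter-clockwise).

379

Apply the shoelace formula: 2A = Σ (x_i·y_{i+1} − x_{i+1}·y_i), indices taken mod 8.
Σ = (65) + (72) + (99) + (30) + (72) + (171) + (210) + (39) = 758
Signed area = Σ/2 = 379 (positive ⇒ counter-clockwise traversal).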